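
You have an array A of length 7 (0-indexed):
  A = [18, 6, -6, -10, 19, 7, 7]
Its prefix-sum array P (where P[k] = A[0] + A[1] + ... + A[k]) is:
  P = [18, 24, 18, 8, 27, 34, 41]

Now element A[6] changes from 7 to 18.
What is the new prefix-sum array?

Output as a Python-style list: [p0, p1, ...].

Answer: [18, 24, 18, 8, 27, 34, 52]

Derivation:
Change: A[6] 7 -> 18, delta = 11
P[k] for k < 6: unchanged (A[6] not included)
P[k] for k >= 6: shift by delta = 11
  P[0] = 18 + 0 = 18
  P[1] = 24 + 0 = 24
  P[2] = 18 + 0 = 18
  P[3] = 8 + 0 = 8
  P[4] = 27 + 0 = 27
  P[5] = 34 + 0 = 34
  P[6] = 41 + 11 = 52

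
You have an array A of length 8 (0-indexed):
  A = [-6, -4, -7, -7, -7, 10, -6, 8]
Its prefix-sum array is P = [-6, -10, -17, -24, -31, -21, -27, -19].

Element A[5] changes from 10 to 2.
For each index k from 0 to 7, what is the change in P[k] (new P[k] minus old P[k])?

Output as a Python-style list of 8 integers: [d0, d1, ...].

Element change: A[5] 10 -> 2, delta = -8
For k < 5: P[k] unchanged, delta_P[k] = 0
For k >= 5: P[k] shifts by exactly -8
Delta array: [0, 0, 0, 0, 0, -8, -8, -8]

Answer: [0, 0, 0, 0, 0, -8, -8, -8]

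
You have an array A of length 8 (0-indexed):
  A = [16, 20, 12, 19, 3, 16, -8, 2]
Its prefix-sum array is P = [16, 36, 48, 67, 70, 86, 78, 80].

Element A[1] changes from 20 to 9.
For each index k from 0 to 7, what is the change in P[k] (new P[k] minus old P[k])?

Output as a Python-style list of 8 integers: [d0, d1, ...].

Answer: [0, -11, -11, -11, -11, -11, -11, -11]

Derivation:
Element change: A[1] 20 -> 9, delta = -11
For k < 1: P[k] unchanged, delta_P[k] = 0
For k >= 1: P[k] shifts by exactly -11
Delta array: [0, -11, -11, -11, -11, -11, -11, -11]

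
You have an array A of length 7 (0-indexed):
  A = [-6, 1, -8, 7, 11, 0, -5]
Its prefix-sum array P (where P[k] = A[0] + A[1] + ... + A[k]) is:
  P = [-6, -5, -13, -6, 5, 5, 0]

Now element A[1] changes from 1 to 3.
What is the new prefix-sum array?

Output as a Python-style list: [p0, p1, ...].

Change: A[1] 1 -> 3, delta = 2
P[k] for k < 1: unchanged (A[1] not included)
P[k] for k >= 1: shift by delta = 2
  P[0] = -6 + 0 = -6
  P[1] = -5 + 2 = -3
  P[2] = -13 + 2 = -11
  P[3] = -6 + 2 = -4
  P[4] = 5 + 2 = 7
  P[5] = 5 + 2 = 7
  P[6] = 0 + 2 = 2

Answer: [-6, -3, -11, -4, 7, 7, 2]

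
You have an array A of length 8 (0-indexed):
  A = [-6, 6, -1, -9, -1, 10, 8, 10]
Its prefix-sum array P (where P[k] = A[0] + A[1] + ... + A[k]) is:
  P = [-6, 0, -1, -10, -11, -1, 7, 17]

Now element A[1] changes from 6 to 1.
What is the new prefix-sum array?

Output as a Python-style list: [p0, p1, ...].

Change: A[1] 6 -> 1, delta = -5
P[k] for k < 1: unchanged (A[1] not included)
P[k] for k >= 1: shift by delta = -5
  P[0] = -6 + 0 = -6
  P[1] = 0 + -5 = -5
  P[2] = -1 + -5 = -6
  P[3] = -10 + -5 = -15
  P[4] = -11 + -5 = -16
  P[5] = -1 + -5 = -6
  P[6] = 7 + -5 = 2
  P[7] = 17 + -5 = 12

Answer: [-6, -5, -6, -15, -16, -6, 2, 12]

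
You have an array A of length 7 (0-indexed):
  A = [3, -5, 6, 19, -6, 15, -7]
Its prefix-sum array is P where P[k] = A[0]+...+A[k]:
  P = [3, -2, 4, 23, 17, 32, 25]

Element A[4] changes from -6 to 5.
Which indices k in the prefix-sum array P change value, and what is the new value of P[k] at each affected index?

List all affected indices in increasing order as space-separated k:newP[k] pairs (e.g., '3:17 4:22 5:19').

P[k] = A[0] + ... + A[k]
P[k] includes A[4] iff k >= 4
Affected indices: 4, 5, ..., 6; delta = 11
  P[4]: 17 + 11 = 28
  P[5]: 32 + 11 = 43
  P[6]: 25 + 11 = 36

Answer: 4:28 5:43 6:36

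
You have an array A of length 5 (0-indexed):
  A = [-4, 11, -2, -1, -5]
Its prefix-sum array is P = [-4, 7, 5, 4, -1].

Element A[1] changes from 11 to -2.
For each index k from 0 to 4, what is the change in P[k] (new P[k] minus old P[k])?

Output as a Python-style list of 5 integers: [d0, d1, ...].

Element change: A[1] 11 -> -2, delta = -13
For k < 1: P[k] unchanged, delta_P[k] = 0
For k >= 1: P[k] shifts by exactly -13
Delta array: [0, -13, -13, -13, -13]

Answer: [0, -13, -13, -13, -13]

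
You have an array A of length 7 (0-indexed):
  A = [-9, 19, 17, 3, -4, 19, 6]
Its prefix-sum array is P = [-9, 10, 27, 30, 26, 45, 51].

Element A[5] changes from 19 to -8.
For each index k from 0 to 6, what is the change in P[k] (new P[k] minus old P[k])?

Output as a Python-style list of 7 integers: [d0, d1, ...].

Answer: [0, 0, 0, 0, 0, -27, -27]

Derivation:
Element change: A[5] 19 -> -8, delta = -27
For k < 5: P[k] unchanged, delta_P[k] = 0
For k >= 5: P[k] shifts by exactly -27
Delta array: [0, 0, 0, 0, 0, -27, -27]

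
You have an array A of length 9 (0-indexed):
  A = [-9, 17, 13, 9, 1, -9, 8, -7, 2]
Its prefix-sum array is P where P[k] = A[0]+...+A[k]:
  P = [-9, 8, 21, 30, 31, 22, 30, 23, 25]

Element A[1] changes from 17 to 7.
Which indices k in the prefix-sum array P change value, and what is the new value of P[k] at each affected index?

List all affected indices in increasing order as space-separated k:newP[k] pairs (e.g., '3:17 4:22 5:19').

P[k] = A[0] + ... + A[k]
P[k] includes A[1] iff k >= 1
Affected indices: 1, 2, ..., 8; delta = -10
  P[1]: 8 + -10 = -2
  P[2]: 21 + -10 = 11
  P[3]: 30 + -10 = 20
  P[4]: 31 + -10 = 21
  P[5]: 22 + -10 = 12
  P[6]: 30 + -10 = 20
  P[7]: 23 + -10 = 13
  P[8]: 25 + -10 = 15

Answer: 1:-2 2:11 3:20 4:21 5:12 6:20 7:13 8:15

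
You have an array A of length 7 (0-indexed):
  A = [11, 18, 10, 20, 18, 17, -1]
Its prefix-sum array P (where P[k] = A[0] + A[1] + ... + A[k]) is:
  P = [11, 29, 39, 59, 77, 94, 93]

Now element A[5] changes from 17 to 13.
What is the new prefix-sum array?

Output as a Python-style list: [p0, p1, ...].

Answer: [11, 29, 39, 59, 77, 90, 89]

Derivation:
Change: A[5] 17 -> 13, delta = -4
P[k] for k < 5: unchanged (A[5] not included)
P[k] for k >= 5: shift by delta = -4
  P[0] = 11 + 0 = 11
  P[1] = 29 + 0 = 29
  P[2] = 39 + 0 = 39
  P[3] = 59 + 0 = 59
  P[4] = 77 + 0 = 77
  P[5] = 94 + -4 = 90
  P[6] = 93 + -4 = 89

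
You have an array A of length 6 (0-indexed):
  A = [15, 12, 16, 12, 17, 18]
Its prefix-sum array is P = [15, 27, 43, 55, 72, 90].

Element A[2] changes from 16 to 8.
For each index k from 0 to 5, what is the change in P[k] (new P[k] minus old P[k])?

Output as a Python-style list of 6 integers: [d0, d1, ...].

Element change: A[2] 16 -> 8, delta = -8
For k < 2: P[k] unchanged, delta_P[k] = 0
For k >= 2: P[k] shifts by exactly -8
Delta array: [0, 0, -8, -8, -8, -8]

Answer: [0, 0, -8, -8, -8, -8]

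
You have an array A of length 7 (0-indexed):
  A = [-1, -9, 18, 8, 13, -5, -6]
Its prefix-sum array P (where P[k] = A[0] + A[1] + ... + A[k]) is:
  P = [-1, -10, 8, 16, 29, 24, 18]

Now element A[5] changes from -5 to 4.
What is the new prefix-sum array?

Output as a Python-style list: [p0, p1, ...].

Answer: [-1, -10, 8, 16, 29, 33, 27]

Derivation:
Change: A[5] -5 -> 4, delta = 9
P[k] for k < 5: unchanged (A[5] not included)
P[k] for k >= 5: shift by delta = 9
  P[0] = -1 + 0 = -1
  P[1] = -10 + 0 = -10
  P[2] = 8 + 0 = 8
  P[3] = 16 + 0 = 16
  P[4] = 29 + 0 = 29
  P[5] = 24 + 9 = 33
  P[6] = 18 + 9 = 27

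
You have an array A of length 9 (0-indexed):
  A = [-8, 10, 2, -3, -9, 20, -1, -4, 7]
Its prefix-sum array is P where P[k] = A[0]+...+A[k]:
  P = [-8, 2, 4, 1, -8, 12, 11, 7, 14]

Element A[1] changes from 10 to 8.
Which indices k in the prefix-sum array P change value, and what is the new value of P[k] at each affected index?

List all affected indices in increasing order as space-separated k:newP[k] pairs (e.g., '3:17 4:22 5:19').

Answer: 1:0 2:2 3:-1 4:-10 5:10 6:9 7:5 8:12

Derivation:
P[k] = A[0] + ... + A[k]
P[k] includes A[1] iff k >= 1
Affected indices: 1, 2, ..., 8; delta = -2
  P[1]: 2 + -2 = 0
  P[2]: 4 + -2 = 2
  P[3]: 1 + -2 = -1
  P[4]: -8 + -2 = -10
  P[5]: 12 + -2 = 10
  P[6]: 11 + -2 = 9
  P[7]: 7 + -2 = 5
  P[8]: 14 + -2 = 12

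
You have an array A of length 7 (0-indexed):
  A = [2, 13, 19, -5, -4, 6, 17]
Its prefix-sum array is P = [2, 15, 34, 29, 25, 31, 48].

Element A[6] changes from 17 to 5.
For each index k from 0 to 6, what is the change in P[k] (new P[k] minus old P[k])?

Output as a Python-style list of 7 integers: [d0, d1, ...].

Answer: [0, 0, 0, 0, 0, 0, -12]

Derivation:
Element change: A[6] 17 -> 5, delta = -12
For k < 6: P[k] unchanged, delta_P[k] = 0
For k >= 6: P[k] shifts by exactly -12
Delta array: [0, 0, 0, 0, 0, 0, -12]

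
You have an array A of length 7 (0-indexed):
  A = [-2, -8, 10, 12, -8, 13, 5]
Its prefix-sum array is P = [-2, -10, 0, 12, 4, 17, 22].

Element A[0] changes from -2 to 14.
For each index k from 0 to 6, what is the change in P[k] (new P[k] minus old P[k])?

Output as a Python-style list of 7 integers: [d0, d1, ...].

Answer: [16, 16, 16, 16, 16, 16, 16]

Derivation:
Element change: A[0] -2 -> 14, delta = 16
For k < 0: P[k] unchanged, delta_P[k] = 0
For k >= 0: P[k] shifts by exactly 16
Delta array: [16, 16, 16, 16, 16, 16, 16]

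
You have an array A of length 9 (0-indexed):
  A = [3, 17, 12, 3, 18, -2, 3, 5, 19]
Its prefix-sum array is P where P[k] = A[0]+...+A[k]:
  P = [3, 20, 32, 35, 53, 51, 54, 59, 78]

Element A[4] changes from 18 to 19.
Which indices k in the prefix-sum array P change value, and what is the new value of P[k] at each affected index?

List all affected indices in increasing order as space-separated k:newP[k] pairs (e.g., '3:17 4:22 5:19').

Answer: 4:54 5:52 6:55 7:60 8:79

Derivation:
P[k] = A[0] + ... + A[k]
P[k] includes A[4] iff k >= 4
Affected indices: 4, 5, ..., 8; delta = 1
  P[4]: 53 + 1 = 54
  P[5]: 51 + 1 = 52
  P[6]: 54 + 1 = 55
  P[7]: 59 + 1 = 60
  P[8]: 78 + 1 = 79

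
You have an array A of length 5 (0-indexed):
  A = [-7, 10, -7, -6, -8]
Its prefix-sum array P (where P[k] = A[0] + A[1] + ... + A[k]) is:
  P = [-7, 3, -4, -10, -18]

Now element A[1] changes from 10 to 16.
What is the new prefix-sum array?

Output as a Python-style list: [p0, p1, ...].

Change: A[1] 10 -> 16, delta = 6
P[k] for k < 1: unchanged (A[1] not included)
P[k] for k >= 1: shift by delta = 6
  P[0] = -7 + 0 = -7
  P[1] = 3 + 6 = 9
  P[2] = -4 + 6 = 2
  P[3] = -10 + 6 = -4
  P[4] = -18 + 6 = -12

Answer: [-7, 9, 2, -4, -12]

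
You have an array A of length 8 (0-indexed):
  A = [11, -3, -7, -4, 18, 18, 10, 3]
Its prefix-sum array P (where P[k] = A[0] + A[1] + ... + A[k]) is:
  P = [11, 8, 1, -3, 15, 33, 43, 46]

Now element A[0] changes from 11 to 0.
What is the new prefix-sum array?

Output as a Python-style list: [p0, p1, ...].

Answer: [0, -3, -10, -14, 4, 22, 32, 35]

Derivation:
Change: A[0] 11 -> 0, delta = -11
P[k] for k < 0: unchanged (A[0] not included)
P[k] for k >= 0: shift by delta = -11
  P[0] = 11 + -11 = 0
  P[1] = 8 + -11 = -3
  P[2] = 1 + -11 = -10
  P[3] = -3 + -11 = -14
  P[4] = 15 + -11 = 4
  P[5] = 33 + -11 = 22
  P[6] = 43 + -11 = 32
  P[7] = 46 + -11 = 35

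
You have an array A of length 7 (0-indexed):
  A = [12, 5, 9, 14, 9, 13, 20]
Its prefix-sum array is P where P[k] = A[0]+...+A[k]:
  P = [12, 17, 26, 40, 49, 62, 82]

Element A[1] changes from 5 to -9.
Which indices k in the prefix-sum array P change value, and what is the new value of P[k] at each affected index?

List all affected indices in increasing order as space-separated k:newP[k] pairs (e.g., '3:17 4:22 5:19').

Answer: 1:3 2:12 3:26 4:35 5:48 6:68

Derivation:
P[k] = A[0] + ... + A[k]
P[k] includes A[1] iff k >= 1
Affected indices: 1, 2, ..., 6; delta = -14
  P[1]: 17 + -14 = 3
  P[2]: 26 + -14 = 12
  P[3]: 40 + -14 = 26
  P[4]: 49 + -14 = 35
  P[5]: 62 + -14 = 48
  P[6]: 82 + -14 = 68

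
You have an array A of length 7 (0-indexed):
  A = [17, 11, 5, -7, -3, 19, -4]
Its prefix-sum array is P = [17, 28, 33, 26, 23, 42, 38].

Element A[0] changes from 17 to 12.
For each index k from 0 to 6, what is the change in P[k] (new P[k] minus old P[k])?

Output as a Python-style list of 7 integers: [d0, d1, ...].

Answer: [-5, -5, -5, -5, -5, -5, -5]

Derivation:
Element change: A[0] 17 -> 12, delta = -5
For k < 0: P[k] unchanged, delta_P[k] = 0
For k >= 0: P[k] shifts by exactly -5
Delta array: [-5, -5, -5, -5, -5, -5, -5]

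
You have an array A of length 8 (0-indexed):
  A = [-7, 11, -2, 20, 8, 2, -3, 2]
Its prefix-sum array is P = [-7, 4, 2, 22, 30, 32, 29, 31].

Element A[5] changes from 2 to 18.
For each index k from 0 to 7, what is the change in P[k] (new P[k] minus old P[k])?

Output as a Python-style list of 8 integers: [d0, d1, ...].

Element change: A[5] 2 -> 18, delta = 16
For k < 5: P[k] unchanged, delta_P[k] = 0
For k >= 5: P[k] shifts by exactly 16
Delta array: [0, 0, 0, 0, 0, 16, 16, 16]

Answer: [0, 0, 0, 0, 0, 16, 16, 16]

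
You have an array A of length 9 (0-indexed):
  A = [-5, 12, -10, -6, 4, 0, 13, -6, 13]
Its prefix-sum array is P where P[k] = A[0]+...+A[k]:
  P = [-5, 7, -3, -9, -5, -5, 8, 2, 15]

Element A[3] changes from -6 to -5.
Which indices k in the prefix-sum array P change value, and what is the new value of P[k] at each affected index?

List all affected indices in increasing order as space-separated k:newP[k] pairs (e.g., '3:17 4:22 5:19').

Answer: 3:-8 4:-4 5:-4 6:9 7:3 8:16

Derivation:
P[k] = A[0] + ... + A[k]
P[k] includes A[3] iff k >= 3
Affected indices: 3, 4, ..., 8; delta = 1
  P[3]: -9 + 1 = -8
  P[4]: -5 + 1 = -4
  P[5]: -5 + 1 = -4
  P[6]: 8 + 1 = 9
  P[7]: 2 + 1 = 3
  P[8]: 15 + 1 = 16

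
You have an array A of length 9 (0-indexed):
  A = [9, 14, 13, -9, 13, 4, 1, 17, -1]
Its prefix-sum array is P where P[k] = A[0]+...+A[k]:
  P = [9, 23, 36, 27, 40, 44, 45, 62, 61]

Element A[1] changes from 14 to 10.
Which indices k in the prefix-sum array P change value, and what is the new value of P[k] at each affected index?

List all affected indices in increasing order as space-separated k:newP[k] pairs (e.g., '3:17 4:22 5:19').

P[k] = A[0] + ... + A[k]
P[k] includes A[1] iff k >= 1
Affected indices: 1, 2, ..., 8; delta = -4
  P[1]: 23 + -4 = 19
  P[2]: 36 + -4 = 32
  P[3]: 27 + -4 = 23
  P[4]: 40 + -4 = 36
  P[5]: 44 + -4 = 40
  P[6]: 45 + -4 = 41
  P[7]: 62 + -4 = 58
  P[8]: 61 + -4 = 57

Answer: 1:19 2:32 3:23 4:36 5:40 6:41 7:58 8:57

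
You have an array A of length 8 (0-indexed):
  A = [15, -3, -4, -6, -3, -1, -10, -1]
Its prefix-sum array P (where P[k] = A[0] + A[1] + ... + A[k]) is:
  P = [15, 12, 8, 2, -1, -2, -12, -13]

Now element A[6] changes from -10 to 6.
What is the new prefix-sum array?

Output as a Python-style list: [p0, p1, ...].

Change: A[6] -10 -> 6, delta = 16
P[k] for k < 6: unchanged (A[6] not included)
P[k] for k >= 6: shift by delta = 16
  P[0] = 15 + 0 = 15
  P[1] = 12 + 0 = 12
  P[2] = 8 + 0 = 8
  P[3] = 2 + 0 = 2
  P[4] = -1 + 0 = -1
  P[5] = -2 + 0 = -2
  P[6] = -12 + 16 = 4
  P[7] = -13 + 16 = 3

Answer: [15, 12, 8, 2, -1, -2, 4, 3]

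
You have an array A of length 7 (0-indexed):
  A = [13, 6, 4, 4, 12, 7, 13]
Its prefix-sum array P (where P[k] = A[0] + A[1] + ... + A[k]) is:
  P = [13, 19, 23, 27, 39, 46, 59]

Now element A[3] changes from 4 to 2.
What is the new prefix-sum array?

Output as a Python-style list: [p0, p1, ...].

Answer: [13, 19, 23, 25, 37, 44, 57]

Derivation:
Change: A[3] 4 -> 2, delta = -2
P[k] for k < 3: unchanged (A[3] not included)
P[k] for k >= 3: shift by delta = -2
  P[0] = 13 + 0 = 13
  P[1] = 19 + 0 = 19
  P[2] = 23 + 0 = 23
  P[3] = 27 + -2 = 25
  P[4] = 39 + -2 = 37
  P[5] = 46 + -2 = 44
  P[6] = 59 + -2 = 57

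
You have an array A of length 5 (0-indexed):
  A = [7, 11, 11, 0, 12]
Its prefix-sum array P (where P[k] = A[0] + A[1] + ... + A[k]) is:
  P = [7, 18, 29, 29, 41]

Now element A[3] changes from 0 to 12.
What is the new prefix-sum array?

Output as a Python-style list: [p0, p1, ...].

Change: A[3] 0 -> 12, delta = 12
P[k] for k < 3: unchanged (A[3] not included)
P[k] for k >= 3: shift by delta = 12
  P[0] = 7 + 0 = 7
  P[1] = 18 + 0 = 18
  P[2] = 29 + 0 = 29
  P[3] = 29 + 12 = 41
  P[4] = 41 + 12 = 53

Answer: [7, 18, 29, 41, 53]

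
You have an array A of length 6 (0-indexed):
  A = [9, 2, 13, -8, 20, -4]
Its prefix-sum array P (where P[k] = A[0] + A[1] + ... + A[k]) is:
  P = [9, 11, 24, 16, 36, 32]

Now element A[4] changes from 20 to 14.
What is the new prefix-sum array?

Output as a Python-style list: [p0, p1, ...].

Answer: [9, 11, 24, 16, 30, 26]

Derivation:
Change: A[4] 20 -> 14, delta = -6
P[k] for k < 4: unchanged (A[4] not included)
P[k] for k >= 4: shift by delta = -6
  P[0] = 9 + 0 = 9
  P[1] = 11 + 0 = 11
  P[2] = 24 + 0 = 24
  P[3] = 16 + 0 = 16
  P[4] = 36 + -6 = 30
  P[5] = 32 + -6 = 26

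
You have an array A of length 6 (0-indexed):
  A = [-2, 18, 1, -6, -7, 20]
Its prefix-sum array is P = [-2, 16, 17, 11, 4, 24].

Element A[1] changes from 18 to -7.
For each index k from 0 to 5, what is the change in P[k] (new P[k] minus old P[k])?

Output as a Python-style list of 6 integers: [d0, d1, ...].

Answer: [0, -25, -25, -25, -25, -25]

Derivation:
Element change: A[1] 18 -> -7, delta = -25
For k < 1: P[k] unchanged, delta_P[k] = 0
For k >= 1: P[k] shifts by exactly -25
Delta array: [0, -25, -25, -25, -25, -25]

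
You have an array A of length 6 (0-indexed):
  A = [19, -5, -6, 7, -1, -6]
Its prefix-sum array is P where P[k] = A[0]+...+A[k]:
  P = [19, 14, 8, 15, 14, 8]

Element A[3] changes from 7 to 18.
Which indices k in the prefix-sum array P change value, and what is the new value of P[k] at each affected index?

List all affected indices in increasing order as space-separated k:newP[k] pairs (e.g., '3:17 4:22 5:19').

Answer: 3:26 4:25 5:19

Derivation:
P[k] = A[0] + ... + A[k]
P[k] includes A[3] iff k >= 3
Affected indices: 3, 4, ..., 5; delta = 11
  P[3]: 15 + 11 = 26
  P[4]: 14 + 11 = 25
  P[5]: 8 + 11 = 19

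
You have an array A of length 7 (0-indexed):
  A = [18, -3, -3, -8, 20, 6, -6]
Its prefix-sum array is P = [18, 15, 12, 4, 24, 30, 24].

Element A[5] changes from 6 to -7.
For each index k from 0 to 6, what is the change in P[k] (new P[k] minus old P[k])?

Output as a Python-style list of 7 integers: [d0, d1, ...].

Answer: [0, 0, 0, 0, 0, -13, -13]

Derivation:
Element change: A[5] 6 -> -7, delta = -13
For k < 5: P[k] unchanged, delta_P[k] = 0
For k >= 5: P[k] shifts by exactly -13
Delta array: [0, 0, 0, 0, 0, -13, -13]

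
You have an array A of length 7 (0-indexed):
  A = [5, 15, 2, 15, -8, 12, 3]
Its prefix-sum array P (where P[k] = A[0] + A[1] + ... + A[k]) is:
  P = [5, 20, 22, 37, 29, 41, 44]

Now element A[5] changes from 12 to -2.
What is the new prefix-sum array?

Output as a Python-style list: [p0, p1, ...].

Change: A[5] 12 -> -2, delta = -14
P[k] for k < 5: unchanged (A[5] not included)
P[k] for k >= 5: shift by delta = -14
  P[0] = 5 + 0 = 5
  P[1] = 20 + 0 = 20
  P[2] = 22 + 0 = 22
  P[3] = 37 + 0 = 37
  P[4] = 29 + 0 = 29
  P[5] = 41 + -14 = 27
  P[6] = 44 + -14 = 30

Answer: [5, 20, 22, 37, 29, 27, 30]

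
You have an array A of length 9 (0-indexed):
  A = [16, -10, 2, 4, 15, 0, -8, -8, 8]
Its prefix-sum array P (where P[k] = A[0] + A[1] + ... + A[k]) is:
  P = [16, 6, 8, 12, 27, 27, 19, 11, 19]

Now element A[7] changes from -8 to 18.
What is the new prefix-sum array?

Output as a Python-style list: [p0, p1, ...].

Change: A[7] -8 -> 18, delta = 26
P[k] for k < 7: unchanged (A[7] not included)
P[k] for k >= 7: shift by delta = 26
  P[0] = 16 + 0 = 16
  P[1] = 6 + 0 = 6
  P[2] = 8 + 0 = 8
  P[3] = 12 + 0 = 12
  P[4] = 27 + 0 = 27
  P[5] = 27 + 0 = 27
  P[6] = 19 + 0 = 19
  P[7] = 11 + 26 = 37
  P[8] = 19 + 26 = 45

Answer: [16, 6, 8, 12, 27, 27, 19, 37, 45]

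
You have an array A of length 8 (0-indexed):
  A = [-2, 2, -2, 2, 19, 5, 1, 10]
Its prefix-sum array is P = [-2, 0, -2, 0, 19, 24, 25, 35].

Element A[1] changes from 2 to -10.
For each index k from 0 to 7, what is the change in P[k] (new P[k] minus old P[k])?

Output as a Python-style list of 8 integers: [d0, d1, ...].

Answer: [0, -12, -12, -12, -12, -12, -12, -12]

Derivation:
Element change: A[1] 2 -> -10, delta = -12
For k < 1: P[k] unchanged, delta_P[k] = 0
For k >= 1: P[k] shifts by exactly -12
Delta array: [0, -12, -12, -12, -12, -12, -12, -12]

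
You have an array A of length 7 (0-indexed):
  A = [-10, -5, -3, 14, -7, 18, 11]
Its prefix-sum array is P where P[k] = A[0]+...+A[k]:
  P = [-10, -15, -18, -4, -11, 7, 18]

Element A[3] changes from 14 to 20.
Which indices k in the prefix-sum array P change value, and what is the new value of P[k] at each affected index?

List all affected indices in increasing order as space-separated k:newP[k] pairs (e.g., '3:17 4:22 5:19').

Answer: 3:2 4:-5 5:13 6:24

Derivation:
P[k] = A[0] + ... + A[k]
P[k] includes A[3] iff k >= 3
Affected indices: 3, 4, ..., 6; delta = 6
  P[3]: -4 + 6 = 2
  P[4]: -11 + 6 = -5
  P[5]: 7 + 6 = 13
  P[6]: 18 + 6 = 24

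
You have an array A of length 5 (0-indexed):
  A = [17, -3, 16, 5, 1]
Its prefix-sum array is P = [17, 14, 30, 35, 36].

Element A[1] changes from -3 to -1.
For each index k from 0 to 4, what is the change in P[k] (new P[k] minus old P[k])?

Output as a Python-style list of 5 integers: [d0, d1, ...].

Answer: [0, 2, 2, 2, 2]

Derivation:
Element change: A[1] -3 -> -1, delta = 2
For k < 1: P[k] unchanged, delta_P[k] = 0
For k >= 1: P[k] shifts by exactly 2
Delta array: [0, 2, 2, 2, 2]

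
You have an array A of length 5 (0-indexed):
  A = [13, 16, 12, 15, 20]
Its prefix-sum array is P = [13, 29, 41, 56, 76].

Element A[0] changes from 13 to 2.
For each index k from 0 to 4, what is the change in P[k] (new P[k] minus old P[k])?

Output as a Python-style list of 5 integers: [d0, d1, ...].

Answer: [-11, -11, -11, -11, -11]

Derivation:
Element change: A[0] 13 -> 2, delta = -11
For k < 0: P[k] unchanged, delta_P[k] = 0
For k >= 0: P[k] shifts by exactly -11
Delta array: [-11, -11, -11, -11, -11]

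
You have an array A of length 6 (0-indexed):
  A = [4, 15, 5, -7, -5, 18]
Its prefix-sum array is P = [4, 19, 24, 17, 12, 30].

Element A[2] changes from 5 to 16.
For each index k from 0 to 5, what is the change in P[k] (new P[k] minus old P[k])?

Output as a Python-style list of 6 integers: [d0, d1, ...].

Element change: A[2] 5 -> 16, delta = 11
For k < 2: P[k] unchanged, delta_P[k] = 0
For k >= 2: P[k] shifts by exactly 11
Delta array: [0, 0, 11, 11, 11, 11]

Answer: [0, 0, 11, 11, 11, 11]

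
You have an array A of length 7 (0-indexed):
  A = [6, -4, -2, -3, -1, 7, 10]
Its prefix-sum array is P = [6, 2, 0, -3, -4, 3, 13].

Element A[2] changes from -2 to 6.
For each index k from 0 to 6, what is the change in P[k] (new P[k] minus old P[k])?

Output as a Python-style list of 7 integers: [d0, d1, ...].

Element change: A[2] -2 -> 6, delta = 8
For k < 2: P[k] unchanged, delta_P[k] = 0
For k >= 2: P[k] shifts by exactly 8
Delta array: [0, 0, 8, 8, 8, 8, 8]

Answer: [0, 0, 8, 8, 8, 8, 8]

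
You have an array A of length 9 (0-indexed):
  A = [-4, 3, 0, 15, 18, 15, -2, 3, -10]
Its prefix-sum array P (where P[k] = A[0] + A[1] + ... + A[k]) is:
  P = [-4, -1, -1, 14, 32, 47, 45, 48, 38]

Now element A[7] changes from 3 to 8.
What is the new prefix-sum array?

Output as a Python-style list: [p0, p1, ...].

Answer: [-4, -1, -1, 14, 32, 47, 45, 53, 43]

Derivation:
Change: A[7] 3 -> 8, delta = 5
P[k] for k < 7: unchanged (A[7] not included)
P[k] for k >= 7: shift by delta = 5
  P[0] = -4 + 0 = -4
  P[1] = -1 + 0 = -1
  P[2] = -1 + 0 = -1
  P[3] = 14 + 0 = 14
  P[4] = 32 + 0 = 32
  P[5] = 47 + 0 = 47
  P[6] = 45 + 0 = 45
  P[7] = 48 + 5 = 53
  P[8] = 38 + 5 = 43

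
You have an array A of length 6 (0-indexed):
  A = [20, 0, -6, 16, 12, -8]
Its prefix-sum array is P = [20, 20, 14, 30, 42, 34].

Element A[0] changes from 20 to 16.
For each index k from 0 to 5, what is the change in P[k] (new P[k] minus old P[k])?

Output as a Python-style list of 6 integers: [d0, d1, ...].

Element change: A[0] 20 -> 16, delta = -4
For k < 0: P[k] unchanged, delta_P[k] = 0
For k >= 0: P[k] shifts by exactly -4
Delta array: [-4, -4, -4, -4, -4, -4]

Answer: [-4, -4, -4, -4, -4, -4]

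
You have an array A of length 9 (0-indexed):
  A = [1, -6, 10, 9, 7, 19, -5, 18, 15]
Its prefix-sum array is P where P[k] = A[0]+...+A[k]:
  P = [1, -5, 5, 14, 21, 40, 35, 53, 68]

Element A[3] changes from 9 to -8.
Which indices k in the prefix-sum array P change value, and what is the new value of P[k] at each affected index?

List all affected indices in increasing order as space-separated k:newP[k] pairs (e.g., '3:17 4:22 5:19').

P[k] = A[0] + ... + A[k]
P[k] includes A[3] iff k >= 3
Affected indices: 3, 4, ..., 8; delta = -17
  P[3]: 14 + -17 = -3
  P[4]: 21 + -17 = 4
  P[5]: 40 + -17 = 23
  P[6]: 35 + -17 = 18
  P[7]: 53 + -17 = 36
  P[8]: 68 + -17 = 51

Answer: 3:-3 4:4 5:23 6:18 7:36 8:51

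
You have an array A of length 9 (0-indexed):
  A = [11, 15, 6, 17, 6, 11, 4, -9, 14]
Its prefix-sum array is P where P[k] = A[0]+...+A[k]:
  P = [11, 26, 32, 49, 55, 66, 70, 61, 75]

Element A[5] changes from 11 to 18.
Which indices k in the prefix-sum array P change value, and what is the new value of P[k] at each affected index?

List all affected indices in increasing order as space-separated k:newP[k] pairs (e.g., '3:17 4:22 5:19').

Answer: 5:73 6:77 7:68 8:82

Derivation:
P[k] = A[0] + ... + A[k]
P[k] includes A[5] iff k >= 5
Affected indices: 5, 6, ..., 8; delta = 7
  P[5]: 66 + 7 = 73
  P[6]: 70 + 7 = 77
  P[7]: 61 + 7 = 68
  P[8]: 75 + 7 = 82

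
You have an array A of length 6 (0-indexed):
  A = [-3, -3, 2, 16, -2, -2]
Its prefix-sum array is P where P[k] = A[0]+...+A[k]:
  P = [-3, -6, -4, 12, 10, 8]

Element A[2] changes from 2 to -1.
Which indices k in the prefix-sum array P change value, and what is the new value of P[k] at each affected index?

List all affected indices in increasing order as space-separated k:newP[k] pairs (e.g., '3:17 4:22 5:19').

Answer: 2:-7 3:9 4:7 5:5

Derivation:
P[k] = A[0] + ... + A[k]
P[k] includes A[2] iff k >= 2
Affected indices: 2, 3, ..., 5; delta = -3
  P[2]: -4 + -3 = -7
  P[3]: 12 + -3 = 9
  P[4]: 10 + -3 = 7
  P[5]: 8 + -3 = 5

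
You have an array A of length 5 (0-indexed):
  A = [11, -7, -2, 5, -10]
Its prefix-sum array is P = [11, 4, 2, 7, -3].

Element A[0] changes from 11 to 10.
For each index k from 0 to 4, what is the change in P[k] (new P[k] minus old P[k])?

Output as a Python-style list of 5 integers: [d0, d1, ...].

Element change: A[0] 11 -> 10, delta = -1
For k < 0: P[k] unchanged, delta_P[k] = 0
For k >= 0: P[k] shifts by exactly -1
Delta array: [-1, -1, -1, -1, -1]

Answer: [-1, -1, -1, -1, -1]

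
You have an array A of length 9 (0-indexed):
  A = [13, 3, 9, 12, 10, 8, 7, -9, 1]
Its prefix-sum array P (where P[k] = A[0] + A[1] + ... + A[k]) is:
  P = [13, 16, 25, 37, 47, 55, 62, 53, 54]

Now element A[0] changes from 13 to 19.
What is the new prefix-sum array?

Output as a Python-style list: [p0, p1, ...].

Answer: [19, 22, 31, 43, 53, 61, 68, 59, 60]

Derivation:
Change: A[0] 13 -> 19, delta = 6
P[k] for k < 0: unchanged (A[0] not included)
P[k] for k >= 0: shift by delta = 6
  P[0] = 13 + 6 = 19
  P[1] = 16 + 6 = 22
  P[2] = 25 + 6 = 31
  P[3] = 37 + 6 = 43
  P[4] = 47 + 6 = 53
  P[5] = 55 + 6 = 61
  P[6] = 62 + 6 = 68
  P[7] = 53 + 6 = 59
  P[8] = 54 + 6 = 60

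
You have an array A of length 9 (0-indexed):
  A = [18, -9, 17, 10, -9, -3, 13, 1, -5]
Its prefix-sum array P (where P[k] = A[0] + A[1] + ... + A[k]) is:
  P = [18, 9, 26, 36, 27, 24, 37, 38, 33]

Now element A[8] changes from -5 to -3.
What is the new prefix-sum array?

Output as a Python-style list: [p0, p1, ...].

Change: A[8] -5 -> -3, delta = 2
P[k] for k < 8: unchanged (A[8] not included)
P[k] for k >= 8: shift by delta = 2
  P[0] = 18 + 0 = 18
  P[1] = 9 + 0 = 9
  P[2] = 26 + 0 = 26
  P[3] = 36 + 0 = 36
  P[4] = 27 + 0 = 27
  P[5] = 24 + 0 = 24
  P[6] = 37 + 0 = 37
  P[7] = 38 + 0 = 38
  P[8] = 33 + 2 = 35

Answer: [18, 9, 26, 36, 27, 24, 37, 38, 35]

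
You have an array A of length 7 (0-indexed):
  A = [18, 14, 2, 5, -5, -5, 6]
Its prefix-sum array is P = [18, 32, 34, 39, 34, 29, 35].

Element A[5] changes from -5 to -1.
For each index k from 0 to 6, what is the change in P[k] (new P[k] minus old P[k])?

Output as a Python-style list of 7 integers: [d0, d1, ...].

Element change: A[5] -5 -> -1, delta = 4
For k < 5: P[k] unchanged, delta_P[k] = 0
For k >= 5: P[k] shifts by exactly 4
Delta array: [0, 0, 0, 0, 0, 4, 4]

Answer: [0, 0, 0, 0, 0, 4, 4]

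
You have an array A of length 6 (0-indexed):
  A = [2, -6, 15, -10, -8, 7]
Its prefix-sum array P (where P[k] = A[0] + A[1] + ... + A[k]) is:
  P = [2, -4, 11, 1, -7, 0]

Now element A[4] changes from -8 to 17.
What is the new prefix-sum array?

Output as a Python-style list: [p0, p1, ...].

Answer: [2, -4, 11, 1, 18, 25]

Derivation:
Change: A[4] -8 -> 17, delta = 25
P[k] for k < 4: unchanged (A[4] not included)
P[k] for k >= 4: shift by delta = 25
  P[0] = 2 + 0 = 2
  P[1] = -4 + 0 = -4
  P[2] = 11 + 0 = 11
  P[3] = 1 + 0 = 1
  P[4] = -7 + 25 = 18
  P[5] = 0 + 25 = 25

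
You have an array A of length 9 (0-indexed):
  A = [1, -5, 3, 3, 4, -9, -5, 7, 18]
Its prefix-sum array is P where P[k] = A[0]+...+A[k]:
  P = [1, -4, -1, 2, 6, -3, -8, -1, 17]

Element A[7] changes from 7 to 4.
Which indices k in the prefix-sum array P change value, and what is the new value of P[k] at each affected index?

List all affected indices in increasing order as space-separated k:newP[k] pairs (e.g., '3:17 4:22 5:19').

P[k] = A[0] + ... + A[k]
P[k] includes A[7] iff k >= 7
Affected indices: 7, 8, ..., 8; delta = -3
  P[7]: -1 + -3 = -4
  P[8]: 17 + -3 = 14

Answer: 7:-4 8:14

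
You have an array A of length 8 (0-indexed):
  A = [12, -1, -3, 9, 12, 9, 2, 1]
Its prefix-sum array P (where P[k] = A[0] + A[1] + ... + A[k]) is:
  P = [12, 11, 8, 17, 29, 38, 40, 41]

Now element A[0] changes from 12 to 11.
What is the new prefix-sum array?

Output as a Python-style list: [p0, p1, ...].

Answer: [11, 10, 7, 16, 28, 37, 39, 40]

Derivation:
Change: A[0] 12 -> 11, delta = -1
P[k] for k < 0: unchanged (A[0] not included)
P[k] for k >= 0: shift by delta = -1
  P[0] = 12 + -1 = 11
  P[1] = 11 + -1 = 10
  P[2] = 8 + -1 = 7
  P[3] = 17 + -1 = 16
  P[4] = 29 + -1 = 28
  P[5] = 38 + -1 = 37
  P[6] = 40 + -1 = 39
  P[7] = 41 + -1 = 40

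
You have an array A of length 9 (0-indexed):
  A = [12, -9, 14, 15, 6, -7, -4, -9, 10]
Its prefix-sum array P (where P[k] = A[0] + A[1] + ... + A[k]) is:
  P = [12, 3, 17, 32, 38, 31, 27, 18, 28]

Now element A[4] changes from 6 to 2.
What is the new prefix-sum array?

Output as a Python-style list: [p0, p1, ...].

Change: A[4] 6 -> 2, delta = -4
P[k] for k < 4: unchanged (A[4] not included)
P[k] for k >= 4: shift by delta = -4
  P[0] = 12 + 0 = 12
  P[1] = 3 + 0 = 3
  P[2] = 17 + 0 = 17
  P[3] = 32 + 0 = 32
  P[4] = 38 + -4 = 34
  P[5] = 31 + -4 = 27
  P[6] = 27 + -4 = 23
  P[7] = 18 + -4 = 14
  P[8] = 28 + -4 = 24

Answer: [12, 3, 17, 32, 34, 27, 23, 14, 24]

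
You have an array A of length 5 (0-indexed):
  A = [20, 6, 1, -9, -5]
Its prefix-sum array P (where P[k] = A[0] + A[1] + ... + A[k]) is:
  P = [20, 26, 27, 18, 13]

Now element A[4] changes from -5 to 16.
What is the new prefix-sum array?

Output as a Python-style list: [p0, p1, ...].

Change: A[4] -5 -> 16, delta = 21
P[k] for k < 4: unchanged (A[4] not included)
P[k] for k >= 4: shift by delta = 21
  P[0] = 20 + 0 = 20
  P[1] = 26 + 0 = 26
  P[2] = 27 + 0 = 27
  P[3] = 18 + 0 = 18
  P[4] = 13 + 21 = 34

Answer: [20, 26, 27, 18, 34]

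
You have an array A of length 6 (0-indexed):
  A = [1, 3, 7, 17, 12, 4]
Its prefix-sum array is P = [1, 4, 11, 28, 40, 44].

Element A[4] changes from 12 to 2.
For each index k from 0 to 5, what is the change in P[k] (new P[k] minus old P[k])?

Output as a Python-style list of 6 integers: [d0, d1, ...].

Answer: [0, 0, 0, 0, -10, -10]

Derivation:
Element change: A[4] 12 -> 2, delta = -10
For k < 4: P[k] unchanged, delta_P[k] = 0
For k >= 4: P[k] shifts by exactly -10
Delta array: [0, 0, 0, 0, -10, -10]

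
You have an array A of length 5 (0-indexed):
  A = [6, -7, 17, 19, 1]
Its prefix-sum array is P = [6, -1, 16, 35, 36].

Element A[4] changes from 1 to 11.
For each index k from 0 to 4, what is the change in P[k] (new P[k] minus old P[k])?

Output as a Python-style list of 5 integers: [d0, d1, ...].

Answer: [0, 0, 0, 0, 10]

Derivation:
Element change: A[4] 1 -> 11, delta = 10
For k < 4: P[k] unchanged, delta_P[k] = 0
For k >= 4: P[k] shifts by exactly 10
Delta array: [0, 0, 0, 0, 10]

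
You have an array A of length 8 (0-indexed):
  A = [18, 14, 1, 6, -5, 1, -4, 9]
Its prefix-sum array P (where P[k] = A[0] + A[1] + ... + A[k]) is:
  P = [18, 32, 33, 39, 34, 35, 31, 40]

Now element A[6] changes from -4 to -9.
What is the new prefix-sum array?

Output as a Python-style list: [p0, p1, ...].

Answer: [18, 32, 33, 39, 34, 35, 26, 35]

Derivation:
Change: A[6] -4 -> -9, delta = -5
P[k] for k < 6: unchanged (A[6] not included)
P[k] for k >= 6: shift by delta = -5
  P[0] = 18 + 0 = 18
  P[1] = 32 + 0 = 32
  P[2] = 33 + 0 = 33
  P[3] = 39 + 0 = 39
  P[4] = 34 + 0 = 34
  P[5] = 35 + 0 = 35
  P[6] = 31 + -5 = 26
  P[7] = 40 + -5 = 35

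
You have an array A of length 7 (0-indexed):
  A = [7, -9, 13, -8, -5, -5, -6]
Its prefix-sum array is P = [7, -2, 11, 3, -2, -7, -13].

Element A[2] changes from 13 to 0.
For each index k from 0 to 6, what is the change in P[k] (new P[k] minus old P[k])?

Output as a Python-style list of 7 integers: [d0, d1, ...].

Answer: [0, 0, -13, -13, -13, -13, -13]

Derivation:
Element change: A[2] 13 -> 0, delta = -13
For k < 2: P[k] unchanged, delta_P[k] = 0
For k >= 2: P[k] shifts by exactly -13
Delta array: [0, 0, -13, -13, -13, -13, -13]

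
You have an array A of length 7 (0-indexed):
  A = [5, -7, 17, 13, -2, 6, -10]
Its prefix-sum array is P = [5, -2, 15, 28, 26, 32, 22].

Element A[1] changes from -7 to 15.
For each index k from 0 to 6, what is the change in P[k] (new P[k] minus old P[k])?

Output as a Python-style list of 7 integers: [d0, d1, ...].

Answer: [0, 22, 22, 22, 22, 22, 22]

Derivation:
Element change: A[1] -7 -> 15, delta = 22
For k < 1: P[k] unchanged, delta_P[k] = 0
For k >= 1: P[k] shifts by exactly 22
Delta array: [0, 22, 22, 22, 22, 22, 22]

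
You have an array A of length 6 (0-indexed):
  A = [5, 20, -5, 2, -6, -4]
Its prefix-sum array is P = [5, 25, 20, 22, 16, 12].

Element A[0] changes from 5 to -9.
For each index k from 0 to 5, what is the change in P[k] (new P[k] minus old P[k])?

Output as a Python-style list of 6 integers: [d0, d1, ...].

Element change: A[0] 5 -> -9, delta = -14
For k < 0: P[k] unchanged, delta_P[k] = 0
For k >= 0: P[k] shifts by exactly -14
Delta array: [-14, -14, -14, -14, -14, -14]

Answer: [-14, -14, -14, -14, -14, -14]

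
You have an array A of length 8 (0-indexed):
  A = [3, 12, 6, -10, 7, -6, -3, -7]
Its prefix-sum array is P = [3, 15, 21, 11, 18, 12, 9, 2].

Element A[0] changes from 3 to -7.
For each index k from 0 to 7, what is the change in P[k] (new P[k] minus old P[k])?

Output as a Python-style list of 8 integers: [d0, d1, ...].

Answer: [-10, -10, -10, -10, -10, -10, -10, -10]

Derivation:
Element change: A[0] 3 -> -7, delta = -10
For k < 0: P[k] unchanged, delta_P[k] = 0
For k >= 0: P[k] shifts by exactly -10
Delta array: [-10, -10, -10, -10, -10, -10, -10, -10]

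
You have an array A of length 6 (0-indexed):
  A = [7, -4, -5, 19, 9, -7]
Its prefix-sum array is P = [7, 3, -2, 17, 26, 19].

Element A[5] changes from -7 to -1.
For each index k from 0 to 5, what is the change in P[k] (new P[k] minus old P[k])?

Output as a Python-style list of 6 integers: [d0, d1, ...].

Answer: [0, 0, 0, 0, 0, 6]

Derivation:
Element change: A[5] -7 -> -1, delta = 6
For k < 5: P[k] unchanged, delta_P[k] = 0
For k >= 5: P[k] shifts by exactly 6
Delta array: [0, 0, 0, 0, 0, 6]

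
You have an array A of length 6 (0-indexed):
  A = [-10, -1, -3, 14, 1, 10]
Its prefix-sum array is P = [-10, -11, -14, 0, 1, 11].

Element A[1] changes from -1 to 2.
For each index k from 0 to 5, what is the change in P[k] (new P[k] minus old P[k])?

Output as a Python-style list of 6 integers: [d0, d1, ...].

Element change: A[1] -1 -> 2, delta = 3
For k < 1: P[k] unchanged, delta_P[k] = 0
For k >= 1: P[k] shifts by exactly 3
Delta array: [0, 3, 3, 3, 3, 3]

Answer: [0, 3, 3, 3, 3, 3]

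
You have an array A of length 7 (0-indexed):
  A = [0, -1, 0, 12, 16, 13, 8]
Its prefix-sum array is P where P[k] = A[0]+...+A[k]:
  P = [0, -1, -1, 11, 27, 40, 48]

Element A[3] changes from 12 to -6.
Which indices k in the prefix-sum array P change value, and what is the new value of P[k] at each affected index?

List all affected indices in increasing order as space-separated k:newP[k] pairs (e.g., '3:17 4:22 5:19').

P[k] = A[0] + ... + A[k]
P[k] includes A[3] iff k >= 3
Affected indices: 3, 4, ..., 6; delta = -18
  P[3]: 11 + -18 = -7
  P[4]: 27 + -18 = 9
  P[5]: 40 + -18 = 22
  P[6]: 48 + -18 = 30

Answer: 3:-7 4:9 5:22 6:30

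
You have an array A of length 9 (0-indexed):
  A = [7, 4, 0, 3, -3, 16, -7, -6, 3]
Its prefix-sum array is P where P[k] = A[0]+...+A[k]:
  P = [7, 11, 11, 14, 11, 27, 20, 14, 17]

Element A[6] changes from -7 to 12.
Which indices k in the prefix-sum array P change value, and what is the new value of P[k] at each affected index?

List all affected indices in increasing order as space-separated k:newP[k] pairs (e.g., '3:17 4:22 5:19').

Answer: 6:39 7:33 8:36

Derivation:
P[k] = A[0] + ... + A[k]
P[k] includes A[6] iff k >= 6
Affected indices: 6, 7, ..., 8; delta = 19
  P[6]: 20 + 19 = 39
  P[7]: 14 + 19 = 33
  P[8]: 17 + 19 = 36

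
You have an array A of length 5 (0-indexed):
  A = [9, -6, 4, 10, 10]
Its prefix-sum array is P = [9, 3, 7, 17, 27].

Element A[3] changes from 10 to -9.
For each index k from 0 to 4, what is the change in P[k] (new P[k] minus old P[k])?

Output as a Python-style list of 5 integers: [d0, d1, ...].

Answer: [0, 0, 0, -19, -19]

Derivation:
Element change: A[3] 10 -> -9, delta = -19
For k < 3: P[k] unchanged, delta_P[k] = 0
For k >= 3: P[k] shifts by exactly -19
Delta array: [0, 0, 0, -19, -19]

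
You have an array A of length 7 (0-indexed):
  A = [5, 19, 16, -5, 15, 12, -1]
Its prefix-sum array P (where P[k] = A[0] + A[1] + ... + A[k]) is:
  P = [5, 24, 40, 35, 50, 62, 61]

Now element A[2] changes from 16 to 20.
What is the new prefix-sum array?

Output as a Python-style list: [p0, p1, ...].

Change: A[2] 16 -> 20, delta = 4
P[k] for k < 2: unchanged (A[2] not included)
P[k] for k >= 2: shift by delta = 4
  P[0] = 5 + 0 = 5
  P[1] = 24 + 0 = 24
  P[2] = 40 + 4 = 44
  P[3] = 35 + 4 = 39
  P[4] = 50 + 4 = 54
  P[5] = 62 + 4 = 66
  P[6] = 61 + 4 = 65

Answer: [5, 24, 44, 39, 54, 66, 65]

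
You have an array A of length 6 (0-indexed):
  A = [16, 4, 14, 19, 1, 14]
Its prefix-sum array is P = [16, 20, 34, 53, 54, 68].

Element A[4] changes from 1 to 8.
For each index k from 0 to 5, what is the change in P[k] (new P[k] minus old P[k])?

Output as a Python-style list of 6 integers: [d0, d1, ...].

Answer: [0, 0, 0, 0, 7, 7]

Derivation:
Element change: A[4] 1 -> 8, delta = 7
For k < 4: P[k] unchanged, delta_P[k] = 0
For k >= 4: P[k] shifts by exactly 7
Delta array: [0, 0, 0, 0, 7, 7]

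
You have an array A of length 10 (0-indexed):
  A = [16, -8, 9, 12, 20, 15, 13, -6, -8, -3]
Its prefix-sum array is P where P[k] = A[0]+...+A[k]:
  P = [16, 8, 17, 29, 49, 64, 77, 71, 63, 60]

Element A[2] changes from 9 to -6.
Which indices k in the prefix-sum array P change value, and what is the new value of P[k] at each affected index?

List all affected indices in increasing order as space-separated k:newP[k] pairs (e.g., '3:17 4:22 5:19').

P[k] = A[0] + ... + A[k]
P[k] includes A[2] iff k >= 2
Affected indices: 2, 3, ..., 9; delta = -15
  P[2]: 17 + -15 = 2
  P[3]: 29 + -15 = 14
  P[4]: 49 + -15 = 34
  P[5]: 64 + -15 = 49
  P[6]: 77 + -15 = 62
  P[7]: 71 + -15 = 56
  P[8]: 63 + -15 = 48
  P[9]: 60 + -15 = 45

Answer: 2:2 3:14 4:34 5:49 6:62 7:56 8:48 9:45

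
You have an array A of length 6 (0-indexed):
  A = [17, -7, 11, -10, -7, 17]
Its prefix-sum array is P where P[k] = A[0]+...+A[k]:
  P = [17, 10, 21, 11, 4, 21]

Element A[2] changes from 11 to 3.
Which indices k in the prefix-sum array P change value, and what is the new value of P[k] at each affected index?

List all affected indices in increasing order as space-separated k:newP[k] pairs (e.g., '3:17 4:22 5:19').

P[k] = A[0] + ... + A[k]
P[k] includes A[2] iff k >= 2
Affected indices: 2, 3, ..., 5; delta = -8
  P[2]: 21 + -8 = 13
  P[3]: 11 + -8 = 3
  P[4]: 4 + -8 = -4
  P[5]: 21 + -8 = 13

Answer: 2:13 3:3 4:-4 5:13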